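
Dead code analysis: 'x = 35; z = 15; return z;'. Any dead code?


x is assigned but never read
Dead: 'x = 35'


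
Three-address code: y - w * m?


Break into single-operator statements:
t1 = w * m
t2 = y - t1


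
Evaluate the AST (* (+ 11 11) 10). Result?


Evaluate inner: (+ 11 11) = 22
Evaluate root: (* 22 10) = 220
Result: 220


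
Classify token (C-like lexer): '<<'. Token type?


Pattern: operator symbol
Type: OPERATOR


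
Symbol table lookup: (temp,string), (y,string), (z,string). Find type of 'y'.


Lookup 'y' → type string


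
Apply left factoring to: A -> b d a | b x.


Common prefix: 'b'
Factored: A -> b A', A' -> d a | x


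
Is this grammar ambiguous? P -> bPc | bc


balanced b^n…c^n: each string has a unique parse
Unambiguous


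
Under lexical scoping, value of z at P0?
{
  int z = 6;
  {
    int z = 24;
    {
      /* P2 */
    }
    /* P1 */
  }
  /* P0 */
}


z declared in the same block as P0
z = 6


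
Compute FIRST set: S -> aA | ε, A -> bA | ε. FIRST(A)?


Per alternative of A: FIRST(bA) = {b}; FIRST(ε) = {ε}
FIRST(A) = {b, ε}


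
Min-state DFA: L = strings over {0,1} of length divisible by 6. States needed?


Track length mod 6: states 0..5, accept at 0
Minimal DFA: 6 states


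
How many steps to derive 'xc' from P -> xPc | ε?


Derivation: P => xPc => xc
Steps: 2


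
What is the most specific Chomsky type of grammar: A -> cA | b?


Right-linear: every RHS is a terminal or a terminal followed by one nonterminal
Classification: Type 3 (Regular)


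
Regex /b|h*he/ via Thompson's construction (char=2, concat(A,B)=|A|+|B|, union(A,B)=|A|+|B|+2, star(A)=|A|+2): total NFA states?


Syntax tree has 4 char leaf(s), 1 union(s), 1 star(s)
chars contribute 4×2 = 8; each union adds +2; each star adds +2
Total: 8 + 2 + 2 = 12 states


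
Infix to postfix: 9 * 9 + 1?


Left to right (same or higher precedence on left)
Postfix: 9 9 * 1 +


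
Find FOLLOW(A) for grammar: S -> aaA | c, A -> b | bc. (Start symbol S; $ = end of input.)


$ ∈ FOLLOW(S). For each A -> αBβ: add FIRST(β)\{ε} to FOLLOW(B); if β nullable, add FOLLOW(A).
FOLLOW(A) = {$}


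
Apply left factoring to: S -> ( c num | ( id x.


Common prefix: '('
Factored: S -> ( S', S' -> c num | id x


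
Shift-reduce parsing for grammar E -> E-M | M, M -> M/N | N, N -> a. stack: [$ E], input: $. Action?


start symbol E on stack, input exhausted
Action: accept


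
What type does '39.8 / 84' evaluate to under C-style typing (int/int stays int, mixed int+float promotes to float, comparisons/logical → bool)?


Operand types: float / int
Rule: mixed int/float promotes to float; int/int stays int
Result type: float


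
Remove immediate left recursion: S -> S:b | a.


Left-recursive alternatives: S:b; non-recursive: a
Introduce S': S -> aS', S' -> :bS' | ε


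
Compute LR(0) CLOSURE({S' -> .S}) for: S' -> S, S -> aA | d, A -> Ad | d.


Start: S' -> .S
For each item with dot before a nonterminal B, add B -> .γ for every B-production
Closure: [S' -> .S, S -> .aA, S -> .d]


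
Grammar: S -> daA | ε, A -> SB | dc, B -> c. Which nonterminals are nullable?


A nonterminal is nullable iff some alternative derives ε (directly, or every symbol in it is nullable)
Nullable: {S}


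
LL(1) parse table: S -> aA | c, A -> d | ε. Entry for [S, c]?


For [S, c]: 'c' ∈ FIRST(c)
Entry: S -> c


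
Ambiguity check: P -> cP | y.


right-linear, alternatives start with distinct terminals 'c' vs 'y': unique leftmost derivation
Unambiguous


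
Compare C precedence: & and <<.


'<<' is shift (level 8); '&' is bitwise AND (level 5)
Higher level binds tighter
'<<' has higher precedence than '&'


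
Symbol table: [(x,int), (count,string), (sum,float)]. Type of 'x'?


Lookup 'x' → type int


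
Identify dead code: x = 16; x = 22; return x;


first assignment to x is overwritten before any read
Dead: 'x = 16'


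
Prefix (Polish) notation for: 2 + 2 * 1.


'*' binds tighter: tree is (+ 2 (* 2 1))
Prefix: + 2 * 2 1


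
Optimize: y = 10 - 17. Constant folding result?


10 - 17 = -7 at compile time
Optimized: y = -7


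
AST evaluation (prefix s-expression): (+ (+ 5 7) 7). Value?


Evaluate inner: (+ 5 7) = 12
Evaluate root: (+ 12 7) = 19
Result: 19


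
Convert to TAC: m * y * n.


Break into single-operator statements:
t1 = m * y
t2 = t1 * n


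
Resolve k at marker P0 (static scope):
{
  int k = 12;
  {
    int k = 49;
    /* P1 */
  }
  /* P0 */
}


k declared in the same block as P0
k = 12


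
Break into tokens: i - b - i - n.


Scan left to right, longest-match per lexeme
Tokens: ID(i), OP(-), ID(b), OP(-), ID(i), OP(-), ID(n)


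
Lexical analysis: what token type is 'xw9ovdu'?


Pattern: letter/underscore followed by alphanumerics, not a keyword
Type: IDENTIFIER


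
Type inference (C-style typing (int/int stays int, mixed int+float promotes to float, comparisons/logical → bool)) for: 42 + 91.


Operand types: int + int
Rule: mixed int/float promotes to float; int/int stays int
Result type: int


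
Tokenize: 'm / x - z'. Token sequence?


Scan left to right, longest-match per lexeme
Tokens: ID(m), OP(/), ID(x), OP(-), ID(z)


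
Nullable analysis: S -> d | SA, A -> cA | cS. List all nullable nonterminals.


A nonterminal is nullable iff some alternative derives ε (directly, or every symbol in it is nullable)
Nullable: {}


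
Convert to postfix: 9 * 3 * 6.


Left to right (same or higher precedence on left)
Postfix: 9 3 * 6 *


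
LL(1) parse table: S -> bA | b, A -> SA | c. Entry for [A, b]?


For [A, b]: 'b' ∈ FIRST(SA)
Entry: A -> SA


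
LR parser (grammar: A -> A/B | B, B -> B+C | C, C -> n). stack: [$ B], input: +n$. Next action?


shift '+' to continue B -> B+C
Action: shift


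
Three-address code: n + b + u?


Break into single-operator statements:
t1 = n + b
t2 = t1 + u


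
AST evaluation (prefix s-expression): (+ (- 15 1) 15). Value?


Evaluate inner: (- 15 1) = 14
Evaluate root: (+ 14 15) = 29
Result: 29


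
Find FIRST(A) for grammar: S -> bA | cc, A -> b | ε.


Per alternative of A: FIRST(b) = {b}; FIRST(ε) = {ε}
FIRST(A) = {b, ε}


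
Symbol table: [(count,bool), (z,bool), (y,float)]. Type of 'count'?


Lookup 'count' → type bool


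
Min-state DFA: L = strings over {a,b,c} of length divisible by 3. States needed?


Track length mod 3: states 0..2, accept at 0
Minimal DFA: 3 states


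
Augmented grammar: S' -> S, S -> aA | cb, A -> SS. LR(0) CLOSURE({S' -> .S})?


Start: S' -> .S
For each item with dot before a nonterminal B, add B -> .γ for every B-production
Closure: [S' -> .S, S -> .aA, S -> .cb]


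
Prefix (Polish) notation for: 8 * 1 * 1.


left-to-right (same/higher precedence on left): tree is (* (* 8 1) 1)
Prefix: * * 8 1 1


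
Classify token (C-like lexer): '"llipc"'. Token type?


Pattern: double-quoted sequence
Type: STRING_LITERAL


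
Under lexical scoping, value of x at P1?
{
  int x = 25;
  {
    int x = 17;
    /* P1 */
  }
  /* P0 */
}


x declared in the same block as P1
x = 17


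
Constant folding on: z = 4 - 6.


4 - 6 = -2 at compile time
Optimized: z = -2


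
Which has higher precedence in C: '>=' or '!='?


'>=' is relational (level 7); '!=' is equality (level 6)
Higher level binds tighter
'>=' has higher precedence than '!='


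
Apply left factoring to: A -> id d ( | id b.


Common prefix: 'id'
Factored: A -> id A', A' -> d ( | b


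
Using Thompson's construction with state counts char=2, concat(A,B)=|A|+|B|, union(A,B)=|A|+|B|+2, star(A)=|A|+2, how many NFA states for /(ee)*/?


Syntax tree has 2 char leaf(s), 0 union(s), 1 star(s)
chars contribute 2×2 = 4; each union adds +2; each star adds +2
Total: 4 + 0 + 2 = 6 states


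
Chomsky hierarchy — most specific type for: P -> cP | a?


Right-linear: every RHS is a terminal or a terminal followed by one nonterminal
Classification: Type 3 (Regular)


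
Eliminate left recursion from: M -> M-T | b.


Left-recursive alternatives: M-T; non-recursive: b
Introduce M': M -> bM', M' -> -TM' | ε


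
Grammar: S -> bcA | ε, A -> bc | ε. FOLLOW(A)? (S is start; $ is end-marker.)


$ ∈ FOLLOW(S). For each A -> αBβ: add FIRST(β)\{ε} to FOLLOW(B); if β nullable, add FOLLOW(A).
FOLLOW(A) = {$}


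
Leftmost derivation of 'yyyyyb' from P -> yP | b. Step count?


Derivation: P => yP => yyP => yyyP => yyyyP => yyyyyP => yyyyyb
Steps: 6


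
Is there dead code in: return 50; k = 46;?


statement follows a return and is unreachable
Dead: 'k = 46'


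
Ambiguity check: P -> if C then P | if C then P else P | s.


dangling else: 'if C then if C then s else s' parses two ways
Ambiguous


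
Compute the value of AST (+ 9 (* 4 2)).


Evaluate inner: (* 4 2) = 8
Evaluate root: (+ 9 8) = 17
Result: 17


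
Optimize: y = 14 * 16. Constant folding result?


14 * 16 = 224 at compile time
Optimized: y = 224


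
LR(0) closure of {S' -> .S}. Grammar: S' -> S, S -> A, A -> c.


Start: S' -> .S
For each item with dot before a nonterminal B, add B -> .γ for every B-production
Closure: [S' -> .S, S -> .A, A -> .c]


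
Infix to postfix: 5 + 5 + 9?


Left to right (same or higher precedence on left)
Postfix: 5 5 + 9 +


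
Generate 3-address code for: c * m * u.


Break into single-operator statements:
t1 = c * m
t2 = t1 * u


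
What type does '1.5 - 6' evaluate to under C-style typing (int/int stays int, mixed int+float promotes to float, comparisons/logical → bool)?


Operand types: float - int
Rule: mixed int/float promotes to float; int/int stays int
Result type: float


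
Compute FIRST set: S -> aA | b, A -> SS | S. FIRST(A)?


Per alternative of A: FIRST(SS) = {a, b}; FIRST(S) = {a, b}
FIRST(A) = {a, b}


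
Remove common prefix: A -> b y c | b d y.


Common prefix: 'b'
Factored: A -> b A', A' -> y c | d y


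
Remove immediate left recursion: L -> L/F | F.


Left-recursive alternatives: L/F; non-recursive: F
Introduce L': L -> FL', L' -> /FL' | ε


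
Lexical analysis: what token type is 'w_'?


Pattern: letter/underscore followed by alphanumerics, not a keyword
Type: IDENTIFIER


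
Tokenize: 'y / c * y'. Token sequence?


Scan left to right, longest-match per lexeme
Tokens: ID(y), OP(/), ID(c), OP(*), ID(y)


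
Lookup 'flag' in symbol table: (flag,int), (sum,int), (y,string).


Lookup 'flag' → type int


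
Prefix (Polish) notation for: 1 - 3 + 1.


left-to-right (same/higher precedence on left): tree is (+ (- 1 3) 1)
Prefix: + - 1 3 1


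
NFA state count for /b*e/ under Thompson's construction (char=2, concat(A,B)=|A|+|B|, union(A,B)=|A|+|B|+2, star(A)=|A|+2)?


Syntax tree has 2 char leaf(s), 0 union(s), 1 star(s)
chars contribute 2×2 = 4; each union adds +2; each star adds +2
Total: 4 + 0 + 2 = 6 states


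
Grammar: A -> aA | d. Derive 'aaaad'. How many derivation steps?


Derivation: A => aA => aaA => aaaA => aaaaA => aaaad
Steps: 5


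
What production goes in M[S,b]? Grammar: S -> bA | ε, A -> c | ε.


For [S, b]: 'b' ∈ FIRST(bA)
Entry: S -> bA


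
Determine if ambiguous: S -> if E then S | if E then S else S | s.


dangling else: 'if E then if E then s else s' parses two ways
Ambiguous


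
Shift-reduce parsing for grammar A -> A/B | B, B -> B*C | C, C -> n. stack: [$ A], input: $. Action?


start symbol A on stack, input exhausted
Action: accept


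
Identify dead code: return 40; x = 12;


statement follows a return and is unreachable
Dead: 'x = 12'


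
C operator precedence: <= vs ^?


'<=' is relational (level 7); '^' is bitwise XOR (level 4)
Higher level binds tighter
'<=' has higher precedence than '^'


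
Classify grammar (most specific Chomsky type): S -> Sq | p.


Left-linear: every RHS is a terminal or one nonterminal followed by a terminal
Classification: Type 3 (Regular)


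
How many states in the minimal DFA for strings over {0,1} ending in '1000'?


Track the longest suffix of input matching a prefix of '1000': 5 classes (prefixes of length 0..4)
Minimal DFA: 5 states


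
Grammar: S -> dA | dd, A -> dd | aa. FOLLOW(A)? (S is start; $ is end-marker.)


$ ∈ FOLLOW(S). For each A -> αBβ: add FIRST(β)\{ε} to FOLLOW(B); if β nullable, add FOLLOW(A).
FOLLOW(A) = {$}


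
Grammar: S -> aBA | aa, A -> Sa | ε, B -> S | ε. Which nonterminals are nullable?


A nonterminal is nullable iff some alternative derives ε (directly, or every symbol in it is nullable)
Nullable: {A, B}


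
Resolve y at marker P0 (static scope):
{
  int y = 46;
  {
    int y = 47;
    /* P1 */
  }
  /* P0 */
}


y declared in the same block as P0
y = 46


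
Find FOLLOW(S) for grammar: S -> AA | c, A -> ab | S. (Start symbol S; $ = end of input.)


$ ∈ FOLLOW(S). For each A -> αBβ: add FIRST(β)\{ε} to FOLLOW(B); if β nullable, add FOLLOW(A).
FOLLOW(S) = {$, a, c}


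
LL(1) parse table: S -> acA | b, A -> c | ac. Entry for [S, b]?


For [S, b]: 'b' ∈ FIRST(b)
Entry: S -> b


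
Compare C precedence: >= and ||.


'>=' is relational (level 7); '||' is logical OR (level 1)
Higher level binds tighter
'>=' has higher precedence than '||'


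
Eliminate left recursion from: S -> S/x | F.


Left-recursive alternatives: S/x; non-recursive: F
Introduce S': S -> FS', S' -> /xS' | ε


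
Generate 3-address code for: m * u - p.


Break into single-operator statements:
t1 = m * u
t2 = t1 - p


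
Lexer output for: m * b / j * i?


Scan left to right, longest-match per lexeme
Tokens: ID(m), OP(*), ID(b), OP(/), ID(j), OP(*), ID(i)


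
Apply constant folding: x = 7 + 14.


7 + 14 = 21 at compile time
Optimized: x = 21


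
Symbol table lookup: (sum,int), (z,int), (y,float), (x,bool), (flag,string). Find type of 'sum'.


Lookup 'sum' → type int


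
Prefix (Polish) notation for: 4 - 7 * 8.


'*' binds tighter: tree is (- 4 (* 7 8))
Prefix: - 4 * 7 8


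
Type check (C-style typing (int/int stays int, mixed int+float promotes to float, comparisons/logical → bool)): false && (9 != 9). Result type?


Operand types: bool && bool
Rule: logical operators take bool operands and yield bool
Result type: bool


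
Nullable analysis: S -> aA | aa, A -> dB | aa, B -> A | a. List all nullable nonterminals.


A nonterminal is nullable iff some alternative derives ε (directly, or every symbol in it is nullable)
Nullable: {}


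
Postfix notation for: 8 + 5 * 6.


* has higher precedence, evaluate 5*6 first
Postfix: 8 5 6 * +


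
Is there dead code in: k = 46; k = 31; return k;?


first assignment to k is overwritten before any read
Dead: 'k = 46'


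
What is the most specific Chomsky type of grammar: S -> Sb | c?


Left-linear: every RHS is a terminal or one nonterminal followed by a terminal
Classification: Type 3 (Regular)


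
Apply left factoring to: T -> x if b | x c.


Common prefix: 'x'
Factored: T -> x T', T' -> if b | c


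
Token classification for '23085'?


Pattern: digits only
Type: INTEGER_LITERAL


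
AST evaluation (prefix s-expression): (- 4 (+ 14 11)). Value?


Evaluate inner: (+ 14 11) = 25
Evaluate root: (- 4 25) = -21
Result: -21


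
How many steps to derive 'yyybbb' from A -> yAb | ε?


Derivation: A => yAb => yyAbb => yyyAbbb => yyybbb
Steps: 4


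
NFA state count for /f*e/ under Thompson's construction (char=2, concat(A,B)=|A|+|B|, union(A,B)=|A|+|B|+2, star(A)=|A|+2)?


Syntax tree has 2 char leaf(s), 0 union(s), 1 star(s)
chars contribute 2×2 = 4; each union adds +2; each star adds +2
Total: 4 + 0 + 2 = 6 states


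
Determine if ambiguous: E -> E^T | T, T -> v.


precedence layered via separate nonterminal T: deterministic
Unambiguous


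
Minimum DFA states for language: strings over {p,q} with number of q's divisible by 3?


Track (count of q) mod 3: states 0..2, accept at 0
Minimal DFA: 3 states


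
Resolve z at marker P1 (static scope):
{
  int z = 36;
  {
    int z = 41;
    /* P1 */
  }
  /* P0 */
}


z declared in the same block as P1
z = 41


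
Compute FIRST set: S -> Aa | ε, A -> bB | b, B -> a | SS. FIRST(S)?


Per alternative of S: FIRST(Aa) = {b}; FIRST(ε) = {ε}
FIRST(S) = {b, ε}


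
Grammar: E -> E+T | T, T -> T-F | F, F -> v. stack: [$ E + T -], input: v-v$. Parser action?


no handle; shift 'v'
Action: shift


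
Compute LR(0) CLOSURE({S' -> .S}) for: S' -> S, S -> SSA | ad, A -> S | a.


Start: S' -> .S
For each item with dot before a nonterminal B, add B -> .γ for every B-production
Closure: [S' -> .S, S -> .SSA, S -> .ad]


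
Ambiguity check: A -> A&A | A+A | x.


'x&x+x' has two parse trees (no precedence encoded between & and +)
Ambiguous


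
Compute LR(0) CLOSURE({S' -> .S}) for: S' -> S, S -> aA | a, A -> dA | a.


Start: S' -> .S
For each item with dot before a nonterminal B, add B -> .γ for every B-production
Closure: [S' -> .S, S -> .aA, S -> .a]


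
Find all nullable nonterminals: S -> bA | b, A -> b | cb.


A nonterminal is nullable iff some alternative derives ε (directly, or every symbol in it is nullable)
Nullable: {}


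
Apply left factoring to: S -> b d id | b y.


Common prefix: 'b'
Factored: S -> b S', S' -> d id | y


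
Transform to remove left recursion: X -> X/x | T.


Left-recursive alternatives: X/x; non-recursive: T
Introduce X': X -> TX', X' -> /xX' | ε


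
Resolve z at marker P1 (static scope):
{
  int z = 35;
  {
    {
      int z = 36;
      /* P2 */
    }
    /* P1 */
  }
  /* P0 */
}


P1's block does not declare z; resolves to the enclosing declaration at depth 0
z = 35


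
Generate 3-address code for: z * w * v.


Break into single-operator statements:
t1 = z * w
t2 = t1 * v


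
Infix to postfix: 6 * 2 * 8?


Left to right (same or higher precedence on left)
Postfix: 6 2 * 8 *


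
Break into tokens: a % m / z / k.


Scan left to right, longest-match per lexeme
Tokens: ID(a), OP(%), ID(m), OP(/), ID(z), OP(/), ID(k)


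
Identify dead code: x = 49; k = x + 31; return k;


x is read by k's definition; k is returned
No dead code


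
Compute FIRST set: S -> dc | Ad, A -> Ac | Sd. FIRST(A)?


Per alternative of A: FIRST(Ac) = {d}; FIRST(Sd) = {d}
FIRST(A) = {d}


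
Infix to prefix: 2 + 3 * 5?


'*' binds tighter: tree is (+ 2 (* 3 5))
Prefix: + 2 * 3 5


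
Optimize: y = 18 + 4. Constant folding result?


18 + 4 = 22 at compile time
Optimized: y = 22


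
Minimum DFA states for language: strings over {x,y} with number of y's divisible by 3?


Track (count of y) mod 3: states 0..2, accept at 0
Minimal DFA: 3 states


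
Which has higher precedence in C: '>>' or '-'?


'-' is additive (level 9); '>>' is shift (level 8)
Higher level binds tighter
'-' has higher precedence than '>>'


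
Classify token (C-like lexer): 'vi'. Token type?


Pattern: letter/underscore followed by alphanumerics, not a keyword
Type: IDENTIFIER


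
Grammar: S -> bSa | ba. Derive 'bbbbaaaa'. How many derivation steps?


Derivation: S => bSa => bbSaa => bbbSaaa => bbbbaaaa
Steps: 4


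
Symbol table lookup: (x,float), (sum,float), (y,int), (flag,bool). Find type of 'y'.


Lookup 'y' → type int


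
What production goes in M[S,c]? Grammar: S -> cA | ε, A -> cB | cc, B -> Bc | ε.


For [S, c]: 'c' ∈ FIRST(cA)
Entry: S -> cA


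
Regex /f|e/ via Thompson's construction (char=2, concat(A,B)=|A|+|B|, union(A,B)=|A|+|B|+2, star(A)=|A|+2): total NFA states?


Syntax tree has 2 char leaf(s), 1 union(s), 0 star(s)
chars contribute 2×2 = 4; each union adds +2; each star adds +2
Total: 4 + 2 + 0 = 6 states


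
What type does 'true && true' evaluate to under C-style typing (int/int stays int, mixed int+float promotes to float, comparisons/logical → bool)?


Operand types: bool && bool
Rule: logical operators take bool operands and yield bool
Result type: bool


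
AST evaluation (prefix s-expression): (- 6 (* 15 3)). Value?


Evaluate inner: (* 15 3) = 45
Evaluate root: (- 6 45) = -39
Result: -39


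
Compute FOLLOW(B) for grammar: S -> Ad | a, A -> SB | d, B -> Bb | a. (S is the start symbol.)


$ ∈ FOLLOW(S). For each A -> αBβ: add FIRST(β)\{ε} to FOLLOW(B); if β nullable, add FOLLOW(A).
FOLLOW(B) = {b, d}


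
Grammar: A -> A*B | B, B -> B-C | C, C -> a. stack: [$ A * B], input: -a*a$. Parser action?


'-' can extend B; shift to build B -> B-C
Action: shift


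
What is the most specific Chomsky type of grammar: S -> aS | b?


Right-linear: every RHS is a terminal or a terminal followed by one nonterminal
Classification: Type 3 (Regular)


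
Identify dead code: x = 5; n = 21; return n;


x is assigned but never read
Dead: 'x = 5'


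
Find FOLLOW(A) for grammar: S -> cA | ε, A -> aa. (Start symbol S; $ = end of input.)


$ ∈ FOLLOW(S). For each A -> αBβ: add FIRST(β)\{ε} to FOLLOW(B); if β nullable, add FOLLOW(A).
FOLLOW(A) = {$}


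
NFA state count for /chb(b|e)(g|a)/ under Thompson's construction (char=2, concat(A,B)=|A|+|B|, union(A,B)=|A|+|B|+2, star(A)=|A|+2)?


Syntax tree has 7 char leaf(s), 2 union(s), 0 star(s)
chars contribute 7×2 = 14; each union adds +2; each star adds +2
Total: 14 + 4 + 0 = 18 states


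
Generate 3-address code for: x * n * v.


Break into single-operator statements:
t1 = x * n
t2 = t1 * v


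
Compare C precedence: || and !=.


'!=' is equality (level 6); '||' is logical OR (level 1)
Higher level binds tighter
'!=' has higher precedence than '||'


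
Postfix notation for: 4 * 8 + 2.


Left to right (same or higher precedence on left)
Postfix: 4 8 * 2 +


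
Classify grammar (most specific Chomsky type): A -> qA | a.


Right-linear: every RHS is a terminal or a terminal followed by one nonterminal
Classification: Type 3 (Regular)


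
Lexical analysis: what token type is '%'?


Pattern: operator symbol
Type: OPERATOR


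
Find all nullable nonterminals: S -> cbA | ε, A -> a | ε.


A nonterminal is nullable iff some alternative derives ε (directly, or every symbol in it is nullable)
Nullable: {A, S}


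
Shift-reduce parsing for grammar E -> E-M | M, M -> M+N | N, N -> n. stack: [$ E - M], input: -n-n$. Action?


handle 'E-M' on top; lookahead ∈ FOLLOW(E) = {-, $}
Action: reduce (E -> E-M)


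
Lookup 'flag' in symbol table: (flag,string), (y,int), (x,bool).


Lookup 'flag' → type string


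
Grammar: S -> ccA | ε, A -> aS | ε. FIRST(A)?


Per alternative of A: FIRST(aS) = {a}; FIRST(ε) = {ε}
FIRST(A) = {a, ε}


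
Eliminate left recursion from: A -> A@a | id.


Left-recursive alternatives: A@a; non-recursive: id
Introduce A': A -> idA', A' -> @aA' | ε


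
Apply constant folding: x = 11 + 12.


11 + 12 = 23 at compile time
Optimized: x = 23


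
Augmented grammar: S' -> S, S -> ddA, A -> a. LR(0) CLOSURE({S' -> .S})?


Start: S' -> .S
For each item with dot before a nonterminal B, add B -> .γ for every B-production
Closure: [S' -> .S, S -> .ddA]


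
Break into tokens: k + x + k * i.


Scan left to right, longest-match per lexeme
Tokens: ID(k), OP(+), ID(x), OP(+), ID(k), OP(*), ID(i)


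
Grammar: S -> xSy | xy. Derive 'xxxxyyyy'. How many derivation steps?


Derivation: S => xSy => xxSyy => xxxSyyy => xxxxyyyy
Steps: 4


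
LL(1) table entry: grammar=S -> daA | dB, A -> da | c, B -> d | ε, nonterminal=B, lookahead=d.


For [B, d]: 'd' ∈ FIRST(d)
Entry: B -> d


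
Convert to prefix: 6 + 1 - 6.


left-to-right (same/higher precedence on left): tree is (- (+ 6 1) 6)
Prefix: - + 6 1 6


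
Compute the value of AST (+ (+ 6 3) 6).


Evaluate inner: (+ 6 3) = 9
Evaluate root: (+ 9 6) = 15
Result: 15


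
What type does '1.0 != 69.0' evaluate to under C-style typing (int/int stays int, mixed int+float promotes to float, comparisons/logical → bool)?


Operand types: float != float
Rule: comparison yields bool
Result type: bool


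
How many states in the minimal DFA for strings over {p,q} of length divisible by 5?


Track length mod 5: states 0..4, accept at 0
Minimal DFA: 5 states


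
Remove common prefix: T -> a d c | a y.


Common prefix: 'a'
Factored: T -> a T', T' -> d c | y


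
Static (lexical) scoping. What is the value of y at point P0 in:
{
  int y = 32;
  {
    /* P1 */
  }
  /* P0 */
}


y declared in the same block as P0
y = 32


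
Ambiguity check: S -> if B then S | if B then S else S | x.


dangling else: 'if B then if B then x else x' parses two ways
Ambiguous


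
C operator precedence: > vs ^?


'>' is relational (level 7); '^' is bitwise XOR (level 4)
Higher level binds tighter
'>' has higher precedence than '^'


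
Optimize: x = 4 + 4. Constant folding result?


4 + 4 = 8 at compile time
Optimized: x = 8


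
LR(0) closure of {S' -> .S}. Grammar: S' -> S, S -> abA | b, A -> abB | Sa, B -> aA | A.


Start: S' -> .S
For each item with dot before a nonterminal B, add B -> .γ for every B-production
Closure: [S' -> .S, S -> .abA, S -> .b]


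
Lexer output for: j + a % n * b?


Scan left to right, longest-match per lexeme
Tokens: ID(j), OP(+), ID(a), OP(%), ID(n), OP(*), ID(b)


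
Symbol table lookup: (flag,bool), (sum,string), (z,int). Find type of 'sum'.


Lookup 'sum' → type string


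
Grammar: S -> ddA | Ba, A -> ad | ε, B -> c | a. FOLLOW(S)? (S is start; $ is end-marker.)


$ ∈ FOLLOW(S). For each A -> αBβ: add FIRST(β)\{ε} to FOLLOW(B); if β nullable, add FOLLOW(A).
FOLLOW(S) = {$}


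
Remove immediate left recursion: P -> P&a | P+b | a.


Left-recursive alternatives: P&a, P+b; non-recursive: a
Introduce P': P -> aP', P' -> &aP' | +bP' | ε


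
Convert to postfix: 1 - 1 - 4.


Left to right (same or higher precedence on left)
Postfix: 1 1 - 4 -


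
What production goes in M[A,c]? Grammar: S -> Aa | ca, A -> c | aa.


For [A, c]: 'c' ∈ FIRST(c)
Entry: A -> c


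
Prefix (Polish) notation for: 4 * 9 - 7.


left-to-right (same/higher precedence on left): tree is (- (* 4 9) 7)
Prefix: - * 4 9 7


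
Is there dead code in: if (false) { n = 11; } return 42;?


condition is constant false, so the whole block is unreachable
Dead: 'if (false) { n = 11; }'


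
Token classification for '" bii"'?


Pattern: double-quoted sequence
Type: STRING_LITERAL


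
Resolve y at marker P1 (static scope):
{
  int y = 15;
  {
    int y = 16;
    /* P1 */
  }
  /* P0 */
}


y declared in the same block as P1
y = 16


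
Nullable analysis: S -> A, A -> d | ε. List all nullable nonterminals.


A nonterminal is nullable iff some alternative derives ε (directly, or every symbol in it is nullable)
Nullable: {A, S}


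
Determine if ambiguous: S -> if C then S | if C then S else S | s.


dangling else: 'if C then if C then s else s' parses two ways
Ambiguous


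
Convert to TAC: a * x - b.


Break into single-operator statements:
t1 = a * x
t2 = t1 - b


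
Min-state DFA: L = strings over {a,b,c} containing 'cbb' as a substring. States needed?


KMP-style automaton: 3 progress states + 1 absorbing accept = 4
Minimal DFA: 4 states


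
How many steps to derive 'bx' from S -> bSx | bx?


Derivation: S => bx
Steps: 1


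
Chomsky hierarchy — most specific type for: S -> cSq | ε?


Single nonterminal LHS, but c^n q^n is not regular
Classification: Type 2 (Context-Free)


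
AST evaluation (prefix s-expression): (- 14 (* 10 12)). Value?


Evaluate inner: (* 10 12) = 120
Evaluate root: (- 14 120) = -106
Result: -106


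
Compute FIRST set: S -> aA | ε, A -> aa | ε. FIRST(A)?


Per alternative of A: FIRST(aa) = {a}; FIRST(ε) = {ε}
FIRST(A) = {a, ε}


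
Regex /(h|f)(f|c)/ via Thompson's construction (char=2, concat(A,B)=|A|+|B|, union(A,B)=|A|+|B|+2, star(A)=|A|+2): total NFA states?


Syntax tree has 4 char leaf(s), 2 union(s), 0 star(s)
chars contribute 4×2 = 8; each union adds +2; each star adds +2
Total: 8 + 4 + 0 = 12 states


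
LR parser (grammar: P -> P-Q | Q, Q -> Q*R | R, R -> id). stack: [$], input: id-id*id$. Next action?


no handle on stack; shift 'id'
Action: shift


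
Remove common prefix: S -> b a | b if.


Common prefix: 'b'
Factored: S -> b S', S' -> a | if


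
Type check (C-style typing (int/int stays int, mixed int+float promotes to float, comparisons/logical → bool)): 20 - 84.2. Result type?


Operand types: int - float
Rule: mixed int/float promotes to float; int/int stays int
Result type: float


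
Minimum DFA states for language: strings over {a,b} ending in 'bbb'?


Track the longest suffix of input matching a prefix of 'bbb': 4 classes (prefixes of length 0..3)
Minimal DFA: 4 states


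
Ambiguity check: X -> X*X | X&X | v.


'v*v&v' has two parse trees (no precedence encoded between * and &)
Ambiguous


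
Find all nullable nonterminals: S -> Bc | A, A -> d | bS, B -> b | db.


A nonterminal is nullable iff some alternative derives ε (directly, or every symbol in it is nullable)
Nullable: {}


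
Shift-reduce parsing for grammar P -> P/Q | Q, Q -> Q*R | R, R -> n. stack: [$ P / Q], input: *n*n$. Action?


'*' can extend Q; shift to build Q -> Q*R
Action: shift


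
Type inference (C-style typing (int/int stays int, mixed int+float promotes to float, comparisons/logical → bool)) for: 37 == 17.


Operand types: int == int
Rule: comparison yields bool
Result type: bool


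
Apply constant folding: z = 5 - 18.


5 - 18 = -13 at compile time
Optimized: z = -13


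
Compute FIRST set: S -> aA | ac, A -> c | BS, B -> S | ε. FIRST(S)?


Per alternative of S: FIRST(aA) = {a}; FIRST(ac) = {a}
FIRST(S) = {a}


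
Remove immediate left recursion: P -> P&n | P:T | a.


Left-recursive alternatives: P&n, P:T; non-recursive: a
Introduce P': P -> aP', P' -> &nP' | :TP' | ε


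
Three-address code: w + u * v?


Break into single-operator statements:
t1 = u * v
t2 = w + t1


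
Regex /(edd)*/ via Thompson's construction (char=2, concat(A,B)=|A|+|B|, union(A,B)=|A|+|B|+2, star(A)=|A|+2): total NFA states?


Syntax tree has 3 char leaf(s), 0 union(s), 1 star(s)
chars contribute 3×2 = 6; each union adds +2; each star adds +2
Total: 6 + 0 + 2 = 8 states


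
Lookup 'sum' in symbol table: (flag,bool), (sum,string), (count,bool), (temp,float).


Lookup 'sum' → type string


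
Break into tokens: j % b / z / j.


Scan left to right, longest-match per lexeme
Tokens: ID(j), OP(%), ID(b), OP(/), ID(z), OP(/), ID(j)


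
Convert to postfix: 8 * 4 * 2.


Left to right (same or higher precedence on left)
Postfix: 8 4 * 2 *


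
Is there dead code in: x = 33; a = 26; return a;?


x is assigned but never read
Dead: 'x = 33'


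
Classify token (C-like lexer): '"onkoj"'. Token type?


Pattern: double-quoted sequence
Type: STRING_LITERAL


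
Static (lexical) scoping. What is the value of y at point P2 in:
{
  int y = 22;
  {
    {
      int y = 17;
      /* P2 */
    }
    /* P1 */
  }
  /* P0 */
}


y declared in the same block as P2
y = 17


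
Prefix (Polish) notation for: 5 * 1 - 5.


left-to-right (same/higher precedence on left): tree is (- (* 5 1) 5)
Prefix: - * 5 1 5


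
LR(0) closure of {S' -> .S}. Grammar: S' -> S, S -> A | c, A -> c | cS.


Start: S' -> .S
For each item with dot before a nonterminal B, add B -> .γ for every B-production
Closure: [S' -> .S, S -> .A, S -> .c, A -> .c, A -> .cS]


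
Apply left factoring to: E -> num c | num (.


Common prefix: 'num'
Factored: E -> num E', E' -> c | (


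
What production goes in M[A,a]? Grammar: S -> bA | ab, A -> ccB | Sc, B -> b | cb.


For [A, a]: 'a' ∈ FIRST(Sc)
Entry: A -> Sc


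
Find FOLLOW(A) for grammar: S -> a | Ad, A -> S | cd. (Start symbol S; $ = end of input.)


$ ∈ FOLLOW(S). For each A -> αBβ: add FIRST(β)\{ε} to FOLLOW(B); if β nullable, add FOLLOW(A).
FOLLOW(A) = {d}


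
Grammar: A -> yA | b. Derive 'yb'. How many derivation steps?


Derivation: A => yA => yb
Steps: 2


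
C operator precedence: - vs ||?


'-' is additive (level 9); '||' is logical OR (level 1)
Higher level binds tighter
'-' has higher precedence than '||'


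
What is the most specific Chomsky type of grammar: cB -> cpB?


LHS has context (more than one symbol) and |LHS| ≤ |RHS|
Classification: Type 1 (Context-Sensitive)


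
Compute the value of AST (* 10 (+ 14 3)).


Evaluate inner: (+ 14 3) = 17
Evaluate root: (* 10 17) = 170
Result: 170


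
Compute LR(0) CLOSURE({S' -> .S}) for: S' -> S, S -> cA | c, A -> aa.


Start: S' -> .S
For each item with dot before a nonterminal B, add B -> .γ for every B-production
Closure: [S' -> .S, S -> .cA, S -> .c]


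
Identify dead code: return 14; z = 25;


statement follows a return and is unreachable
Dead: 'z = 25'


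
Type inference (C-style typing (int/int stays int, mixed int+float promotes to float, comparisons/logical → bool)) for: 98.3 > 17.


Operand types: float > int
Rule: comparison yields bool
Result type: bool


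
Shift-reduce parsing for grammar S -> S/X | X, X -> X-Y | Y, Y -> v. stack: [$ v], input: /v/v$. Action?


'v' on top is the handle for Y -> v
Action: reduce (Y -> v)


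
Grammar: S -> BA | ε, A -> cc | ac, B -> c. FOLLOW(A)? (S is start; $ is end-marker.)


$ ∈ FOLLOW(S). For each A -> αBβ: add FIRST(β)\{ε} to FOLLOW(B); if β nullable, add FOLLOW(A).
FOLLOW(A) = {$}


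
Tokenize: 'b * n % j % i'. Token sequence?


Scan left to right, longest-match per lexeme
Tokens: ID(b), OP(*), ID(n), OP(%), ID(j), OP(%), ID(i)


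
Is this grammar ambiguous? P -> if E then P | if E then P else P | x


dangling else: 'if E then if E then x else x' parses two ways
Ambiguous


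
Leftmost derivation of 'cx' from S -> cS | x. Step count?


Derivation: S => cS => cx
Steps: 2


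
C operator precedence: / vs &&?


'/' is multiplicative (level 10); '&&' is logical AND (level 2)
Higher level binds tighter
'/' has higher precedence than '&&'


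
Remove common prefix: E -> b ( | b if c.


Common prefix: 'b'
Factored: E -> b E', E' -> ( | if c


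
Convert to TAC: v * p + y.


Break into single-operator statements:
t1 = v * p
t2 = t1 + y


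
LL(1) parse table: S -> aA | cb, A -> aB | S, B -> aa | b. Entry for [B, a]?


For [B, a]: 'a' ∈ FIRST(aa)
Entry: B -> aa


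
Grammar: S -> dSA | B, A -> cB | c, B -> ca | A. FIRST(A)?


Per alternative of A: FIRST(cB) = {c}; FIRST(c) = {c}
FIRST(A) = {c}


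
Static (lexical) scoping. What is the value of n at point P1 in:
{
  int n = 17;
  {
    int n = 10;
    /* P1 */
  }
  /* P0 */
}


n declared in the same block as P1
n = 10


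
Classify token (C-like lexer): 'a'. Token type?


Pattern: letter/underscore followed by alphanumerics, not a keyword
Type: IDENTIFIER


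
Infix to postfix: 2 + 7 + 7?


Left to right (same or higher precedence on left)
Postfix: 2 7 + 7 +


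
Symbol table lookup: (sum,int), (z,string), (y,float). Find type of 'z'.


Lookup 'z' → type string


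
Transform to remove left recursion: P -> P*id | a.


Left-recursive alternatives: P*id; non-recursive: a
Introduce P': P -> aP', P' -> *idP' | ε


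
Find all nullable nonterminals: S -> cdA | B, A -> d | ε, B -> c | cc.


A nonterminal is nullable iff some alternative derives ε (directly, or every symbol in it is nullable)
Nullable: {A}


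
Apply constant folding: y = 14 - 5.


14 - 5 = 9 at compile time
Optimized: y = 9


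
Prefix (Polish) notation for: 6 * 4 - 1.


left-to-right (same/higher precedence on left): tree is (- (* 6 4) 1)
Prefix: - * 6 4 1


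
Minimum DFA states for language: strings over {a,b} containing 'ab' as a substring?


KMP-style automaton: 2 progress states + 1 absorbing accept = 3
Minimal DFA: 3 states


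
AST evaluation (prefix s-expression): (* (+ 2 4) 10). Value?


Evaluate inner: (+ 2 4) = 6
Evaluate root: (* 6 10) = 60
Result: 60


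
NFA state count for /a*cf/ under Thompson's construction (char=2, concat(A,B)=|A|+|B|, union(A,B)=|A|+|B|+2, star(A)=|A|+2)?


Syntax tree has 3 char leaf(s), 0 union(s), 1 star(s)
chars contribute 3×2 = 6; each union adds +2; each star adds +2
Total: 6 + 0 + 2 = 8 states


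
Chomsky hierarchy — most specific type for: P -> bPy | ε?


Single nonterminal LHS, but b^n y^n is not regular
Classification: Type 2 (Context-Free)


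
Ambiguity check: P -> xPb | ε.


balanced x^n…b^n: each string has a unique parse
Unambiguous


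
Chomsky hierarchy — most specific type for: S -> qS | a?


Right-linear: every RHS is a terminal or a terminal followed by one nonterminal
Classification: Type 3 (Regular)


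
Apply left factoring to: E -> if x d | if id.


Common prefix: 'if'
Factored: E -> if E', E' -> x d | id


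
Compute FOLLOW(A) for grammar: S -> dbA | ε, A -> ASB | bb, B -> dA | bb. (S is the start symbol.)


$ ∈ FOLLOW(S). For each A -> αBβ: add FIRST(β)\{ε} to FOLLOW(B); if β nullable, add FOLLOW(A).
FOLLOW(A) = {$, b, d}


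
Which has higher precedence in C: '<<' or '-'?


'-' is additive (level 9); '<<' is shift (level 8)
Higher level binds tighter
'-' has higher precedence than '<<'


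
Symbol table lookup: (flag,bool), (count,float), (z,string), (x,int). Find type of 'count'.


Lookup 'count' → type float


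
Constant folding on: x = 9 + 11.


9 + 11 = 20 at compile time
Optimized: x = 20


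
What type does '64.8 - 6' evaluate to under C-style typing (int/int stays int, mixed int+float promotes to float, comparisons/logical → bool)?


Operand types: float - int
Rule: mixed int/float promotes to float; int/int stays int
Result type: float


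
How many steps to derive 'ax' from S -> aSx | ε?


Derivation: S => aSx => ax
Steps: 2


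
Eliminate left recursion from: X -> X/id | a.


Left-recursive alternatives: X/id; non-recursive: a
Introduce X': X -> aX', X' -> /idX' | ε


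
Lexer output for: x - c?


Scan left to right, longest-match per lexeme
Tokens: ID(x), OP(-), ID(c)


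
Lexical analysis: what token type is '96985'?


Pattern: digits only
Type: INTEGER_LITERAL


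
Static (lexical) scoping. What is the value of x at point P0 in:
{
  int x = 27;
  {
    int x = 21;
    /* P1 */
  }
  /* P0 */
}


x declared in the same block as P0
x = 27


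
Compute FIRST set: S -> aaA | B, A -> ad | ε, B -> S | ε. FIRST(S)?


Per alternative of S: FIRST(aaA) = {a}; FIRST(B) = {a, ε}
FIRST(S) = {a, ε}


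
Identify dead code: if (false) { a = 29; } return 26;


condition is constant false, so the whole block is unreachable
Dead: 'if (false) { a = 29; }'


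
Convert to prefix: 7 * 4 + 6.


left-to-right (same/higher precedence on left): tree is (+ (* 7 4) 6)
Prefix: + * 7 4 6


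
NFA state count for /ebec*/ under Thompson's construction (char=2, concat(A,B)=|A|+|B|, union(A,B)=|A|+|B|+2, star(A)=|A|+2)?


Syntax tree has 4 char leaf(s), 0 union(s), 1 star(s)
chars contribute 4×2 = 8; each union adds +2; each star adds +2
Total: 8 + 0 + 2 = 10 states
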